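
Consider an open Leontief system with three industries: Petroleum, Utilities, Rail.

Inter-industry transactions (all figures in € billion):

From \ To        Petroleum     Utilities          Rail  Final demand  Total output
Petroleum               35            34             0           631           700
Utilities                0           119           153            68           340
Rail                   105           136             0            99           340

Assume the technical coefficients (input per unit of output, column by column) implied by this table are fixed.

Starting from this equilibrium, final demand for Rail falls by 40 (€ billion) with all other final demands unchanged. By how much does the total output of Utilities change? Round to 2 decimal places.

Δx_U = -38.89

Technical coefficients a_ij = z_ij / X_j:
  a_PP = 35/700 = 0.05, a_UP = 0/700 = 0.00, a_RP = 105/700 = 0.15
  a_PU = 34/340 = 0.10, a_UU = 119/340 = 0.35, a_RU = 136/340 = 0.40
  a_PR = 0/340 = 0.00, a_UR = 153/340 = 0.45, a_RR = 0/340 = 0.00
I − A =
  [   0.95    -0.10     0.00]
  [   0.00     0.65    -0.45]
  [  -0.15    -0.40     1.00]
Cofactors of I−A, C_ij = (−1)^(i+j)·(minor ij) (rows/columns in the sector order above):
  C_11 = (0.65)(1.00) − (-0.45)(-0.40) = 0.4700
  C_12 = −[(0.00)(1.00) − (-0.45)(-0.15)] = 0.0675
  C_13 = (0.00)(-0.40) − (0.65)(-0.15) = 0.0975
  C_21 = −[(-0.10)(1.00) − (0.00)(-0.40)] = 0.1000
  C_22 = (0.95)(1.00) − (0.00)(-0.15) = 0.9500
  C_23 = −[(0.95)(-0.40) − (-0.10)(-0.15)] = 0.3950
  C_31 = (-0.10)(-0.45) − (0.00)(0.65) = 0.0450
  C_32 = −[(0.95)(-0.45) − (0.00)(0.00)] = 0.4275
  C_33 = (0.95)(0.65) − (-0.10)(0.00) = 0.6175
det(I−A) = Σ_j (I−A)_1j·C_1j = (0.95)(0.4700) + (-0.10)(0.0675) + (0.00)(0.0975) = 0.43975
adj(I−A) = Cᵀ =
  [ 0.4700   0.1000   0.0450]
  [ 0.0675   0.9500   0.4275]
  [ 0.0975   0.3950   0.6175]
(I − A)⁻¹ = adj(I−A) / det(I−A) ≈
  [   1.0688     0.2274     0.1023]
  [   0.1535     2.1603     0.9721]
  [   0.2217     0.8982     1.4042]
Δx = (I − A)⁻¹ Δd with Δd having -40 in the Rail component and 0 elsewhere.
So Δx_U = L_UR · (-40), where L_UR = adj(I−A)_UR / det(I−A) = 0.4275 / 0.43975.
Δx_U = 0.4275 × (-40) / 0.43975 = -17.10 / 0.43975 ≈ -38.89.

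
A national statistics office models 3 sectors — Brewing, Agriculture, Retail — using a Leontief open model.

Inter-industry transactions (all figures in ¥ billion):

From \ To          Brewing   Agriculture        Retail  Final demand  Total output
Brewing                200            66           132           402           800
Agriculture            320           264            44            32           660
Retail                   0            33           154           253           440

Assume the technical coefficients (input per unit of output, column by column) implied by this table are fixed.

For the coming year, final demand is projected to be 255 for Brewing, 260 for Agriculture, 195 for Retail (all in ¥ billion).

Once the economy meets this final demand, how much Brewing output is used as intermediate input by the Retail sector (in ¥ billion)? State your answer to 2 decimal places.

Technical coefficients a_ij = z_ij / X_j:
  a_11 = 200/800 = 0.25, a_21 = 320/800 = 0.40, a_31 = 0/800 = 0.00
  a_12 = 66/660 = 0.10, a_22 = 264/660 = 0.40, a_32 = 33/660 = 0.05
  a_13 = 132/440 = 0.30, a_23 = 44/440 = 0.10, a_33 = 154/440 = 0.35
I − A =
  [   0.75    -0.10    -0.30]
  [  -0.40     0.60    -0.10]
  [   0.00    -0.05     0.65]
Cofactors of I−A, C_ij = (−1)^(i+j)·(minor ij) (rows/columns in the sector order above):
  C_11 = (0.60)(0.65) − (-0.10)(-0.05) = 0.3850
  C_12 = −[(-0.40)(0.65) − (-0.10)(0.00)] = 0.2600
  C_13 = (-0.40)(-0.05) − (0.60)(0.00) = 0.0200
  C_21 = −[(-0.10)(0.65) − (-0.30)(-0.05)] = 0.0800
  C_22 = (0.75)(0.65) − (-0.30)(0.00) = 0.4875
  C_23 = −[(0.75)(-0.05) − (-0.10)(0.00)] = 0.0375
  C_31 = (-0.10)(-0.10) − (-0.30)(0.60) = 0.1900
  C_32 = −[(0.75)(-0.10) − (-0.30)(-0.40)] = 0.1950
  C_33 = (0.75)(0.60) − (-0.10)(-0.40) = 0.4100
det(I−A) = Σ_j (I−A)_1j·C_1j = (0.75)(0.3850) + (-0.10)(0.2600) + (-0.30)(0.0200) = 0.25675
adj(I−A) = Cᵀ =
  [ 0.3850   0.0800   0.1900]
  [ 0.2600   0.4875   0.1950]
  [ 0.0200   0.0375   0.4100]
(I − A)⁻¹ = adj(I−A) / det(I−A) ≈
  [   1.4995     0.3116     0.7400]
  [   1.0127     1.8987     0.7595]
  [   0.0779     0.1461     1.5969]
First solve x = (I − A)⁻¹ d = adj(I−A)·d / det(I−A); in particular x_3 = (0.0200·255 + 0.0375·260 + 0.4100·195) / 0.25675 = 94.80 / 0.25675 ≈ 369.2308.
Intermediate flow from 1 to 3: z_13 = a_13 · x_3 = 0.30 × 94.80 / 0.25675 = 28.44 / 0.25675 ≈ 110.77.

z_13 = 110.77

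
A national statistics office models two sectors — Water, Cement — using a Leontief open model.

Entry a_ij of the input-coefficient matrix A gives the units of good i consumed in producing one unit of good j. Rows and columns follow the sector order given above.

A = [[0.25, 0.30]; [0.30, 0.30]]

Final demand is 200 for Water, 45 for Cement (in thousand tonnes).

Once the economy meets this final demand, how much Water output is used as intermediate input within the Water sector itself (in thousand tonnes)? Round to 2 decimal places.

I − A =
  [   0.75    -0.30]
  [  -0.30     0.70]
det(I−A) = (0.75)(0.70) − (-0.30)(-0.30) = 0.4350
adj(I−A) = [[0.70, 0.30], [0.30, 0.75]]
(I − A)⁻¹ = adj(I−A) / det(I−A) ≈
  [   1.6092     0.6897]
  [   0.6897     1.7241]
First solve x = (I − A)⁻¹ d = adj(I−A)·d / det(I−A); in particular x_1 = (0.70·200 + 0.30·45) / 0.4350 = 153.50 / 0.4350 ≈ 352.8736.
Intermediate flow from 1 to 1: z_11 = a_11 · x_1 = 0.25 × 153.50 / 0.4350 = 38.375 / 0.4350 ≈ 88.22.

z_11 = 88.22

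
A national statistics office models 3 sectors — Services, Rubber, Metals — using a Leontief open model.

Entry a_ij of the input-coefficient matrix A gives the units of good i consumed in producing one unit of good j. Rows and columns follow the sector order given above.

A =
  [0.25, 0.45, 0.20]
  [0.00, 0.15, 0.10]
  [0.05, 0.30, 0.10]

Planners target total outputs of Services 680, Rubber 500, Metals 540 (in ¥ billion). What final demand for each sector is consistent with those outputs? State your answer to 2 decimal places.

d_S = 177.00, d_R = 371.00, d_M = 302.00

I − A =
  [   0.75    -0.45    -0.20]
  [   0.00     0.85    -0.10]
  [  -0.05    -0.30     0.90]
d = (I − A) x:
  d_S = (+0.75)·680 + (-0.45)·500 + (-0.20)·540 = 177.00
  d_R = (+0.00)·680 + (+0.85)·500 + (-0.10)·540 = 371.00
  d_M = (-0.05)·680 + (-0.30)·500 + (+0.90)·540 = 302.00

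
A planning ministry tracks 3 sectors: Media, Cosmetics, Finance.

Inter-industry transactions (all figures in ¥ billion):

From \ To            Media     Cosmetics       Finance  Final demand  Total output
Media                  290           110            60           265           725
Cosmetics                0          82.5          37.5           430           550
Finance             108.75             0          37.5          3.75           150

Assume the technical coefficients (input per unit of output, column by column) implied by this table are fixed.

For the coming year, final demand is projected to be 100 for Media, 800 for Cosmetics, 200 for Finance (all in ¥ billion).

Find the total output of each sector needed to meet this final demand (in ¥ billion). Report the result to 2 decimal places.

Technical coefficients a_ij = z_ij / X_j:
  a_MM = 290/725 = 0.40, a_CM = 0/725 = 0.00, a_FM = 108.75/725 = 0.15
  a_MC = 110/550 = 0.20, a_CC = 82.5/550 = 0.15, a_FC = 0/550 = 0.00
  a_MF = 60/150 = 0.40, a_CF = 37.5/150 = 0.25, a_FF = 37.5/150 = 0.25
I − A =
  [   0.60    -0.20    -0.40]
  [   0.00     0.85    -0.25]
  [  -0.15     0.00     0.75]
Cofactors of I−A, C_ij = (−1)^(i+j)·(minor ij) (rows/columns in the sector order above):
  C_11 = (0.85)(0.75) − (-0.25)(0.00) = 0.6375
  C_12 = −[(0.00)(0.75) − (-0.25)(-0.15)] = 0.0375
  C_13 = (0.00)(0.00) − (0.85)(-0.15) = 0.1275
  C_21 = −[(-0.20)(0.75) − (-0.40)(0.00)] = 0.1500
  C_22 = (0.60)(0.75) − (-0.40)(-0.15) = 0.3900
  C_23 = −[(0.60)(0.00) − (-0.20)(-0.15)] = 0.0300
  C_31 = (-0.20)(-0.25) − (-0.40)(0.85) = 0.3900
  C_32 = −[(0.60)(-0.25) − (-0.40)(0.00)] = 0.1500
  C_33 = (0.60)(0.85) − (-0.20)(0.00) = 0.5100
det(I−A) = Σ_j (I−A)_1j·C_1j = (0.60)(0.6375) + (-0.20)(0.0375) + (-0.40)(0.1275) = 0.3240
adj(I−A) = Cᵀ =
  [ 0.6375   0.1500   0.3900]
  [ 0.0375   0.3900   0.1500]
  [ 0.1275   0.0300   0.5100]
(I − A)⁻¹ = adj(I−A) / det(I−A) ≈
  [   1.9676     0.4630     1.2037]
  [   0.1157     1.2037     0.4630]
  [   0.3935     0.0926     1.5741]
x = (I − A)⁻¹ d = adj(I−A)·d / det(I−A), with det(I−A) = 0.3240:
  x_M = (0.6375·100 + 0.1500·800 + 0.3900·200) / 0.3240 = 261.75 / 0.3240 ≈ 807.87
  x_C = (0.0375·100 + 0.3900·800 + 0.1500·200) / 0.3240 = 345.75 / 0.3240 ≈ 1067.13
  x_F = (0.1275·100 + 0.0300·800 + 0.5100·200) / 0.3240 = 138.75 / 0.3240 ≈ 428.24

x_M = 807.87, x_C = 1067.13, x_F = 428.24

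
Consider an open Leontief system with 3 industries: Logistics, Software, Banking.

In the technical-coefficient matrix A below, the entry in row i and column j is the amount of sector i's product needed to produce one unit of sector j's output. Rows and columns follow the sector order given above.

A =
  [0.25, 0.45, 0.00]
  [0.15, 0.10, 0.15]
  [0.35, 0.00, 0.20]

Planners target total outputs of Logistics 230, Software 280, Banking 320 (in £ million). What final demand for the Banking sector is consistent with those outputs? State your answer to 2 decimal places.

I − A =
  [   0.75    -0.45     0.00]
  [  -0.15     0.90    -0.15]
  [  -0.35     0.00     0.80]
d = (I − A) x:
  d_1 = (+0.75)·230 + (-0.45)·280 + (+0.00)·320 = 46.50
  d_2 = (-0.15)·230 + (+0.90)·280 + (-0.15)·320 = 169.50
  d_3 = (-0.35)·230 + (+0.00)·280 + (+0.80)·320 = 175.50

d_3 = 175.50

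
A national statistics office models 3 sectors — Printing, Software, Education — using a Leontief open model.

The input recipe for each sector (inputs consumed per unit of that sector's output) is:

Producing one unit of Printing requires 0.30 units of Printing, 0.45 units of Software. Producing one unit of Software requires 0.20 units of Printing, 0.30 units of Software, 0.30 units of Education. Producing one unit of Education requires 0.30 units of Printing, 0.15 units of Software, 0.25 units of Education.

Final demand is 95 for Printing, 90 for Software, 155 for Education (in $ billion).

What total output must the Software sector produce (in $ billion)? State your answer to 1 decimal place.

x_S = 511.0

I − A =
  [   0.70    -0.20    -0.30]
  [  -0.45     0.70    -0.15]
  [   0.00    -0.30     0.75]
Cofactors of I−A, C_ij = (−1)^(i+j)·(minor ij) (rows/columns in the sector order above):
  C_11 = (0.70)(0.75) − (-0.15)(-0.30) = 0.4800
  C_12 = −[(-0.45)(0.75) − (-0.15)(0.00)] = 0.3375
  C_13 = (-0.45)(-0.30) − (0.70)(0.00) = 0.1350
  C_21 = −[(-0.20)(0.75) − (-0.30)(-0.30)] = 0.2400
  C_22 = (0.70)(0.75) − (-0.30)(0.00) = 0.5250
  C_23 = −[(0.70)(-0.30) − (-0.20)(0.00)] = 0.2100
  C_31 = (-0.20)(-0.15) − (-0.30)(0.70) = 0.2400
  C_32 = −[(0.70)(-0.15) − (-0.30)(-0.45)] = 0.2400
  C_33 = (0.70)(0.70) − (-0.20)(-0.45) = 0.4000
det(I−A) = Σ_j (I−A)_1j·C_1j = (0.70)(0.4800) + (-0.20)(0.3375) + (-0.30)(0.1350) = 0.2280
adj(I−A) = Cᵀ =
  [ 0.4800   0.2400   0.2400]
  [ 0.3375   0.5250   0.2400]
  [ 0.1350   0.2100   0.4000]
(I − A)⁻¹ = adj(I−A) / det(I−A) ≈
  [   2.1053     1.0526     1.0526]
  [   1.4803     2.3026     1.0526]
  [   0.5921     0.9211     1.7544]
x = (I − A)⁻¹ d = adj(I−A)·d / det(I−A), with det(I−A) = 0.2280:
  x_P = (0.4800·95 + 0.2400·90 + 0.2400·155) / 0.2280 = 104.40 / 0.2280 ≈ 457.9
  x_S = (0.3375·95 + 0.5250·90 + 0.2400·155) / 0.2280 = 116.5125 / 0.2280 ≈ 511.0
  x_E = (0.1350·95 + 0.2100·90 + 0.4000·155) / 0.2280 = 93.725 / 0.2280 ≈ 411.1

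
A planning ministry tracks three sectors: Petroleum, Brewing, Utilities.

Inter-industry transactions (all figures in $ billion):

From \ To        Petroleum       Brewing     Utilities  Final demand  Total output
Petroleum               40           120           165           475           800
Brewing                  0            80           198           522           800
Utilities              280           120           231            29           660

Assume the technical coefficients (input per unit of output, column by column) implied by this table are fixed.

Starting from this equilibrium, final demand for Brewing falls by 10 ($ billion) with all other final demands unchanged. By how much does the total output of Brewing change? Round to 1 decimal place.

Technical coefficients a_ij = z_ij / X_j:
  a_PP = 40/800 = 0.05, a_BP = 0/800 = 0.00, a_UP = 280/800 = 0.35
  a_PB = 120/800 = 0.15, a_BB = 80/800 = 0.10, a_UB = 120/800 = 0.15
  a_PU = 165/660 = 0.25, a_BU = 198/660 = 0.30, a_UU = 231/660 = 0.35
I − A =
  [   0.95    -0.15    -0.25]
  [   0.00     0.90    -0.30]
  [  -0.35    -0.15     0.65]
Cofactors of I−A, C_ij = (−1)^(i+j)·(minor ij) (rows/columns in the sector order above):
  C_11 = (0.90)(0.65) − (-0.30)(-0.15) = 0.5400
  C_12 = −[(0.00)(0.65) − (-0.30)(-0.35)] = 0.1050
  C_13 = (0.00)(-0.15) − (0.90)(-0.35) = 0.3150
  C_21 = −[(-0.15)(0.65) − (-0.25)(-0.15)] = 0.1350
  C_22 = (0.95)(0.65) − (-0.25)(-0.35) = 0.5300
  C_23 = −[(0.95)(-0.15) − (-0.15)(-0.35)] = 0.1950
  C_31 = (-0.15)(-0.30) − (-0.25)(0.90) = 0.2700
  C_32 = −[(0.95)(-0.30) − (-0.25)(0.00)] = 0.2850
  C_33 = (0.95)(0.90) − (-0.15)(0.00) = 0.8550
det(I−A) = Σ_j (I−A)_1j·C_1j = (0.95)(0.5400) + (-0.15)(0.1050) + (-0.25)(0.3150) = 0.4185
adj(I−A) = Cᵀ =
  [ 0.5400   0.1350   0.2700]
  [ 0.1050   0.5300   0.2850]
  [ 0.3150   0.1950   0.8550]
(I − A)⁻¹ = adj(I−A) / det(I−A) ≈
  [   1.2903     0.3226     0.6452]
  [   0.2509     1.2664     0.6810]
  [   0.7527     0.4659     2.0430]
Δx = (I − A)⁻¹ Δd with Δd having -10 in the Brewing component and 0 elsewhere.
So Δx_B = L_BB · (-10), where L_BB = adj(I−A)_BB / det(I−A) = 0.5300 / 0.4185.
Δx_B = 0.5300 × (-10) / 0.4185 = -5.30 / 0.4185 ≈ -12.7.

Δx_B = -12.7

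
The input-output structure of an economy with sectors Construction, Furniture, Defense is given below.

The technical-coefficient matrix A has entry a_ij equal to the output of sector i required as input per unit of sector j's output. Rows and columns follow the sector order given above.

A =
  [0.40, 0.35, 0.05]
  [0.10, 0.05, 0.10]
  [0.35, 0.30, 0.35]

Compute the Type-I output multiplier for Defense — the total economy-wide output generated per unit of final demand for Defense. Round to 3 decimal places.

m_D = 2.280

I − A =
  [   0.60    -0.35    -0.05]
  [  -0.10     0.95    -0.10]
  [  -0.35    -0.30     0.65]
Cofactors of I−A, C_ij = (−1)^(i+j)·(minor ij) (rows/columns in the sector order above):
  C_11 = (0.95)(0.65) − (-0.10)(-0.30) = 0.5875
  C_12 = −[(-0.10)(0.65) − (-0.10)(-0.35)] = 0.1000
  C_13 = (-0.10)(-0.30) − (0.95)(-0.35) = 0.3625
  C_21 = −[(-0.35)(0.65) − (-0.05)(-0.30)] = 0.2425
  C_22 = (0.60)(0.65) − (-0.05)(-0.35) = 0.3725
  C_23 = −[(0.60)(-0.30) − (-0.35)(-0.35)] = 0.3025
  C_31 = (-0.35)(-0.10) − (-0.05)(0.95) = 0.0825
  C_32 = −[(0.60)(-0.10) − (-0.05)(-0.10)] = 0.0650
  C_33 = (0.60)(0.95) − (-0.35)(-0.10) = 0.5350
det(I−A) = Σ_j (I−A)_1j·C_1j = (0.60)(0.5875) + (-0.35)(0.1000) + (-0.05)(0.3625) = 0.299375
adj(I−A) = Cᵀ =
  [ 0.5875   0.2425   0.0825]
  [ 0.1000   0.3725   0.0650]
  [ 0.3625   0.3025   0.5350]
(I − A)⁻¹ = adj(I−A) / det(I−A) ≈
  [   1.9624     0.8100     0.2756]
  [   0.3340     1.2443     0.2171]
  [   1.2109     1.0104     1.7871]
The output multiplier for sector j is the column-j sum of the Leontief inverse (I − A)⁻¹ = adj(I−A) / det(I−A).
Column D of adj(I−A): (0.0825, 0.0650, 0.5350); det(I−A) = 0.299375.
m_D = (0.0825 + 0.0650 + 0.5350) / 0.299375 = 0.6825 / 0.299375 ≈ 2.280.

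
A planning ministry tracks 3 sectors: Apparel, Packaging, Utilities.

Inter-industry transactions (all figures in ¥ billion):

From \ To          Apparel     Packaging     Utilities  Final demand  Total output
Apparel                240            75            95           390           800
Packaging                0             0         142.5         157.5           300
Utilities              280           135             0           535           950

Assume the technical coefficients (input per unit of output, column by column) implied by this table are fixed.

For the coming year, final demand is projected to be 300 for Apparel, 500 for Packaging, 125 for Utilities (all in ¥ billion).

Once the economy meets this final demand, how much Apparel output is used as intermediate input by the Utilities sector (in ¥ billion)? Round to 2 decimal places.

z_AU = 65.12

Technical coefficients a_ij = z_ij / X_j:
  a_AA = 240/800 = 0.30, a_PA = 0/800 = 0.00, a_UA = 280/800 = 0.35
  a_AP = 75/300 = 0.25, a_PP = 0/300 = 0.00, a_UP = 135/300 = 0.45
  a_AU = 95/950 = 0.10, a_PU = 142.5/950 = 0.15, a_UU = 0/950 = 0.00
I − A =
  [   0.70    -0.25    -0.10]
  [   0.00     1.00    -0.15]
  [  -0.35    -0.45     1.00]
Cofactors of I−A, C_ij = (−1)^(i+j)·(minor ij) (rows/columns in the sector order above):
  C_11 = (1.00)(1.00) − (-0.15)(-0.45) = 0.9325
  C_12 = −[(0.00)(1.00) − (-0.15)(-0.35)] = 0.0525
  C_13 = (0.00)(-0.45) − (1.00)(-0.35) = 0.3500
  C_21 = −[(-0.25)(1.00) − (-0.10)(-0.45)] = 0.2950
  C_22 = (0.70)(1.00) − (-0.10)(-0.35) = 0.6650
  C_23 = −[(0.70)(-0.45) − (-0.25)(-0.35)] = 0.4025
  C_31 = (-0.25)(-0.15) − (-0.10)(1.00) = 0.1375
  C_32 = −[(0.70)(-0.15) − (-0.10)(0.00)] = 0.1050
  C_33 = (0.70)(1.00) − (-0.25)(0.00) = 0.7000
det(I−A) = Σ_j (I−A)_1j·C_1j = (0.70)(0.9325) + (-0.25)(0.0525) + (-0.10)(0.3500) = 0.604625
adj(I−A) = Cᵀ =
  [ 0.9325   0.2950   0.1375]
  [ 0.0525   0.6650   0.1050]
  [ 0.3500   0.4025   0.7000]
(I − A)⁻¹ = adj(I−A) / det(I−A) ≈
  [   1.5423     0.4879     0.2274]
  [   0.0868     1.0999     0.1737]
  [   0.5789     0.6657     1.1577]
First solve x = (I − A)⁻¹ d = adj(I−A)·d / det(I−A); in particular x_U = (0.3500·300 + 0.4025·500 + 0.7000·125) / 0.604625 = 393.75 / 0.604625 ≈ 651.2301.
Intermediate flow from A to U: z_AU = a_AU · x_U = 0.10 × 393.75 / 0.604625 = 39.375 / 0.604625 ≈ 65.12.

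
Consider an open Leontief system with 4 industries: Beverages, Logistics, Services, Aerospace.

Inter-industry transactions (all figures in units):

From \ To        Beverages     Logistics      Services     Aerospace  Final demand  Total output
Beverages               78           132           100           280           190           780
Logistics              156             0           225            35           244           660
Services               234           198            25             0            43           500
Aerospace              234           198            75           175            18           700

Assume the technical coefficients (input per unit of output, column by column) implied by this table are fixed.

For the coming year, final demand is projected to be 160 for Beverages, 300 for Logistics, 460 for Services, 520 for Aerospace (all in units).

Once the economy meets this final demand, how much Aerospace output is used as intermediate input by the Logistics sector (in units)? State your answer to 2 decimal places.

z_AL = 451.81

Technical coefficients a_ij = z_ij / X_j:
  a_BB = 78/780 = 0.10, a_LB = 156/780 = 0.20, a_SB = 234/780 = 0.30, a_AB = 234/780 = 0.30
  a_BL = 132/660 = 0.20, a_LL = 0/660 = 0.00, a_SL = 198/660 = 0.30, a_AL = 198/660 = 0.30
  a_BS = 100/500 = 0.20, a_LS = 225/500 = 0.45, a_SS = 25/500 = 0.05, a_AS = 75/500 = 0.15
  a_BA = 280/700 = 0.40, a_LA = 35/700 = 0.05, a_SA = 0/700 = 0.00, a_AA = 175/700 = 0.25
I − A =
  [   0.90    -0.20    -0.20    -0.40]
  [  -0.20     1.00    -0.45    -0.05]
  [  -0.30    -0.30     0.95     0.00]
  [  -0.30    -0.30    -0.15     0.75]
Compute the cofactors C_ij = (−1)^(i+j)·(3×3 minor ij) of I−A; the adjugate is their transpose:
adj(I−A) = Cᵀ =
  [ 0.59475   0.31950   0.33000   0.33850]
  [ 0.26025   0.46425   0.30150   0.16975]
  [ 0.27000   0.24750   0.48450   0.16050]
  [ 0.39600   0.36300   0.34950   0.59650]
det(I−A) = Σ_j (I−A)_1j·C_1j = (0.90)(0.59475) + (-0.20)(0.26025) + (-0.20)(0.27000) + (-0.40)(0.39600) = 0.270825
(I − A)⁻¹ = adj(I−A) / det(I−A) ≈
  [   2.1961     1.1797     1.2185     1.2499]
  [   0.9610     1.7142     1.1133     0.6268]
  [   0.9970     0.9139     1.7890     0.5926]
  [   1.4622     1.3403     1.2905     2.2025]
First solve x = (I − A)⁻¹ d = adj(I−A)·d / det(I−A); in particular x_L = (0.26025·160 + 0.46425·300 + 0.30150·460 + 0.16975·520) / 0.270825 = 407.875 / 0.270825 ≈ 1506.0463.
Intermediate flow from A to L: z_AL = a_AL · x_L = 0.30 × 407.875 / 0.270825 = 122.3625 / 0.270825 ≈ 451.81.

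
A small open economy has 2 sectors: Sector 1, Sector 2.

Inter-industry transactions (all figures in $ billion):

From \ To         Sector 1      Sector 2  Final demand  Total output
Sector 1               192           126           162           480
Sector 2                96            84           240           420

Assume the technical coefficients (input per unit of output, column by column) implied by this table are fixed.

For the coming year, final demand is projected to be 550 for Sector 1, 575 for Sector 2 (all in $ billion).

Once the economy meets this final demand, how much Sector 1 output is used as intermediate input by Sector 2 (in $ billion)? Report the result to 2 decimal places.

z_12 = 325.00

Technical coefficients a_ij = z_ij / X_j:
  a_11 = 192/480 = 0.40, a_21 = 96/480 = 0.20
  a_12 = 126/420 = 0.30, a_22 = 84/420 = 0.20
I − A =
  [   0.60    -0.30]
  [  -0.20     0.80]
det(I−A) = (0.60)(0.80) − (-0.30)(-0.20) = 0.4200
adj(I−A) = [[0.80, 0.30], [0.20, 0.60]]
(I − A)⁻¹ = adj(I−A) / det(I−A) ≈
  [   1.9048     0.7143]
  [   0.4762     1.4286]
First solve x = (I − A)⁻¹ d = adj(I−A)·d / det(I−A); in particular x_2 = (0.20·550 + 0.60·575) / 0.4200 = 455.00 / 0.4200 ≈ 1083.3333.
Intermediate flow from 1 to 2: z_12 = a_12 · x_2 = 0.30 × 455.00 / 0.4200 = 136.50 / 0.4200 = 325.00.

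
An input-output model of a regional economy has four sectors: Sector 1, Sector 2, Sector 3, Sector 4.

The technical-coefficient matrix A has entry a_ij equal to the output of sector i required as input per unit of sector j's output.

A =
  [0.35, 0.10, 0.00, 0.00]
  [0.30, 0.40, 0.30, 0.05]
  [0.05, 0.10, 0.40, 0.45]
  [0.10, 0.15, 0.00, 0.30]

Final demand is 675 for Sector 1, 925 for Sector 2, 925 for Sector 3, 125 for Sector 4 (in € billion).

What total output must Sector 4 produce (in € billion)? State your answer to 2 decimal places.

I − A =
  [   0.65    -0.10     0.00     0.00]
  [  -0.30     0.60    -0.30    -0.05]
  [  -0.05    -0.10     0.60    -0.45]
  [  -0.10    -0.15     0.00     0.70]
Compute the cofactors C_ij = (−1)^(i+j)·(3×3 minor ij) of I−A; the adjugate is their transpose:
adj(I−A) = Cᵀ =
  [ 0.206250   0.042000   0.021000   0.016500]
  [ 0.153000   0.273000   0.136500   0.107250]
  [ 0.089375   0.097375   0.246625   0.165500]
  [ 0.062250   0.064500   0.032250   0.195000]
det(I−A) = Σ_j (I−A)_1j·C_1j = (0.65)(0.206250) + (-0.10)(0.153000) + (0.00)(0.089375) + (0.00)(0.062250) = 0.1187625
(I − A)⁻¹ = adj(I−A) / det(I−A) ≈
  [   1.7367     0.3536     0.1768     0.1389]
  [   1.2883     2.2987     1.1494     0.9031]
  [   0.7526     0.8199     2.0766     1.3935]
  [   0.5242     0.5431     0.2716     1.6419]
x = (I − A)⁻¹ d = adj(I−A)·d / det(I−A), with det(I−A) = 0.1187625:
  x_1 = (0.206250·675 + 0.042000·925 + 0.021000·925 + 0.016500·125) / 0.1187625 = 199.55625 / 0.1187625 ≈ 1680.30
  x_2 = (0.153000·675 + 0.273000·925 + 0.136500·925 + 0.107250·125) / 0.1187625 = 495.46875 / 0.1187625 ≈ 4171.93
  x_3 = (0.089375·675 + 0.097375·925 + 0.246625·925 + 0.165500·125) / 0.1187625 = 399.215625 / 0.1187625 ≈ 3361.46
  x_4 = (0.062250·675 + 0.064500·925 + 0.032250·925 + 0.195000·125) / 0.1187625 = 155.8875 / 0.1187625 ≈ 1312.60

x_4 = 1312.60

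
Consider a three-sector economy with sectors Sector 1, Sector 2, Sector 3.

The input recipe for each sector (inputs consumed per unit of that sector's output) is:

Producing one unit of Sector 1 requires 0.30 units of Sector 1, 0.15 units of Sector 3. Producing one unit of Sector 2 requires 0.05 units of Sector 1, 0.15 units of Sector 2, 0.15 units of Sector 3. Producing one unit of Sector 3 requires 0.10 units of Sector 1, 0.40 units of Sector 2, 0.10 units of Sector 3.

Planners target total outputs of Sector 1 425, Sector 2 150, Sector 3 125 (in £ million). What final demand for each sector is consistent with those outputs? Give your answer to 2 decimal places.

d_1 = 277.50, d_2 = 77.50, d_3 = 26.25

I − A =
  [   0.70    -0.05    -0.10]
  [   0.00     0.85    -0.40]
  [  -0.15    -0.15     0.90]
d = (I − A) x:
  d_1 = (+0.70)·425 + (-0.05)·150 + (-0.10)·125 = 277.50
  d_2 = (+0.00)·425 + (+0.85)·150 + (-0.40)·125 = 77.50
  d_3 = (-0.15)·425 + (-0.15)·150 + (+0.90)·125 = 26.25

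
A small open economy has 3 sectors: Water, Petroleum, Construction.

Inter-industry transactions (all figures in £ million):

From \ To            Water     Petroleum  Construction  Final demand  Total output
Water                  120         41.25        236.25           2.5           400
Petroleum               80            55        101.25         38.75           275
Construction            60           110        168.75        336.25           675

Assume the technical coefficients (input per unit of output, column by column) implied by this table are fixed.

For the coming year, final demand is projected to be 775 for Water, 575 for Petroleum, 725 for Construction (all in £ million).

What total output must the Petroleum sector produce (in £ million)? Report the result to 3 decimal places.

x_P = 1886.575

Technical coefficients a_ij = z_ij / X_j:
  a_WW = 120/400 = 0.30, a_PW = 80/400 = 0.20, a_CW = 60/400 = 0.15
  a_WP = 41.25/275 = 0.15, a_PP = 55/275 = 0.20, a_CP = 110/275 = 0.40
  a_WC = 236.25/675 = 0.35, a_PC = 101.25/675 = 0.15, a_CC = 168.75/675 = 0.25
I − A =
  [   0.70    -0.15    -0.35]
  [  -0.20     0.80    -0.15]
  [  -0.15    -0.40     0.75]
Cofactors of I−A, C_ij = (−1)^(i+j)·(minor ij) (rows/columns in the sector order above):
  C_11 = (0.80)(0.75) − (-0.15)(-0.40) = 0.5400
  C_12 = −[(-0.20)(0.75) − (-0.15)(-0.15)] = 0.1725
  C_13 = (-0.20)(-0.40) − (0.80)(-0.15) = 0.2000
  C_21 = −[(-0.15)(0.75) − (-0.35)(-0.40)] = 0.2525
  C_22 = (0.70)(0.75) − (-0.35)(-0.15) = 0.4725
  C_23 = −[(0.70)(-0.40) − (-0.15)(-0.15)] = 0.3025
  C_31 = (-0.15)(-0.15) − (-0.35)(0.80) = 0.3025
  C_32 = −[(0.70)(-0.15) − (-0.35)(-0.20)] = 0.1750
  C_33 = (0.70)(0.80) − (-0.15)(-0.20) = 0.5300
det(I−A) = Σ_j (I−A)_1j·C_1j = (0.70)(0.5400) + (-0.15)(0.1725) + (-0.35)(0.2000) = 0.282125
adj(I−A) = Cᵀ =
  [ 0.5400   0.2525   0.3025]
  [ 0.1725   0.4725   0.1750]
  [ 0.2000   0.3025   0.5300]
(I − A)⁻¹ = adj(I−A) / det(I−A) ≈
  [   1.9140     0.8950     1.0722]
  [   0.6114     1.6748     0.6203]
  [   0.7089     1.0722     1.8786]
x = (I − A)⁻¹ d = adj(I−A)·d / det(I−A), with det(I−A) = 0.282125:
  x_W = (0.5400·775 + 0.2525·575 + 0.3025·725) / 0.282125 = 783.00 / 0.282125 ≈ 2775.366
  x_P = (0.1725·775 + 0.4725·575 + 0.1750·725) / 0.282125 = 532.25 / 0.282125 ≈ 1886.575
  x_C = (0.2000·775 + 0.3025·575 + 0.5300·725) / 0.282125 = 713.1875 / 0.282125 ≈ 2527.913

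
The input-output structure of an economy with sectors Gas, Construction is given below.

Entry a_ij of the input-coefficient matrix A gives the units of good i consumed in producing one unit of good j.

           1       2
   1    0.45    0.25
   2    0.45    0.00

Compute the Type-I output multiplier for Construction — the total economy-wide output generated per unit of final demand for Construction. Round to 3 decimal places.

I − A =
  [   0.55    -0.25]
  [  -0.45     1.00]
det(I−A) = (0.55)(1.00) − (-0.25)(-0.45) = 0.4375
adj(I−A) = [[1.00, 0.25], [0.45, 0.55]]
(I − A)⁻¹ = adj(I−A) / det(I−A) ≈
  [   2.2857     0.5714]
  [   1.0286     1.2571]
The output multiplier for sector j is the column-j sum of the Leontief inverse (I − A)⁻¹ = adj(I−A) / det(I−A).
Column 2 of adj(I−A): (0.25, 0.55); det(I−A) = 0.4375.
m_2 = (0.25 + 0.55) / 0.4375 = 0.80 / 0.4375 ≈ 1.829.

m_2 = 1.829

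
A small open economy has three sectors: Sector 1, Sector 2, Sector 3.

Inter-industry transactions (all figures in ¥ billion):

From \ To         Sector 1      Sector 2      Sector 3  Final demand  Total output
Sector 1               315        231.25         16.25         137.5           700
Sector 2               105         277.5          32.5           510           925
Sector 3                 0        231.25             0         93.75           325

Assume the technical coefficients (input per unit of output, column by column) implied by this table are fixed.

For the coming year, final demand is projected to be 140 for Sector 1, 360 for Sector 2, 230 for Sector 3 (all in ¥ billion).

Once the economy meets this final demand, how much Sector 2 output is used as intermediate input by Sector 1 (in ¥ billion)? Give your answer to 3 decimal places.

z_21 = 91.661

Technical coefficients a_ij = z_ij / X_j:
  a_11 = 315/700 = 0.45, a_21 = 105/700 = 0.15, a_31 = 0/700 = 0.00
  a_12 = 231.25/925 = 0.25, a_22 = 277.5/925 = 0.30, a_32 = 231.25/925 = 0.25
  a_13 = 16.25/325 = 0.05, a_23 = 32.5/325 = 0.10, a_33 = 0/325 = 0.00
I − A =
  [   0.55    -0.25    -0.05]
  [  -0.15     0.70    -0.10]
  [   0.00    -0.25     1.00]
Cofactors of I−A, C_ij = (−1)^(i+j)·(minor ij) (rows/columns in the sector order above):
  C_11 = (0.70)(1.00) − (-0.10)(-0.25) = 0.6750
  C_12 = −[(-0.15)(1.00) − (-0.10)(0.00)] = 0.1500
  C_13 = (-0.15)(-0.25) − (0.70)(0.00) = 0.0375
  C_21 = −[(-0.25)(1.00) − (-0.05)(-0.25)] = 0.2625
  C_22 = (0.55)(1.00) − (-0.05)(0.00) = 0.5500
  C_23 = −[(0.55)(-0.25) − (-0.25)(0.00)] = 0.1375
  C_31 = (-0.25)(-0.10) − (-0.05)(0.70) = 0.0600
  C_32 = −[(0.55)(-0.10) − (-0.05)(-0.15)] = 0.0625
  C_33 = (0.55)(0.70) − (-0.25)(-0.15) = 0.3475
det(I−A) = Σ_j (I−A)_1j·C_1j = (0.55)(0.6750) + (-0.25)(0.1500) + (-0.05)(0.0375) = 0.331875
adj(I−A) = Cᵀ =
  [ 0.6750   0.2625   0.0600]
  [ 0.1500   0.5500   0.0625]
  [ 0.0375   0.1375   0.3475]
(I − A)⁻¹ = adj(I−A) / det(I−A) ≈
  [   2.0339     0.7910     0.1808]
  [   0.4520     1.6573     0.1883]
  [   0.1130     0.4143     1.0471]
First solve x = (I − A)⁻¹ d = adj(I−A)·d / det(I−A); in particular x_1 = (0.6750·140 + 0.2625·360 + 0.0600·230) / 0.331875 = 202.80 / 0.331875 ≈ 611.07345.
Intermediate flow from 2 to 1: z_21 = a_21 · x_1 = 0.15 × 202.80 / 0.331875 = 30.42 / 0.331875 ≈ 91.661.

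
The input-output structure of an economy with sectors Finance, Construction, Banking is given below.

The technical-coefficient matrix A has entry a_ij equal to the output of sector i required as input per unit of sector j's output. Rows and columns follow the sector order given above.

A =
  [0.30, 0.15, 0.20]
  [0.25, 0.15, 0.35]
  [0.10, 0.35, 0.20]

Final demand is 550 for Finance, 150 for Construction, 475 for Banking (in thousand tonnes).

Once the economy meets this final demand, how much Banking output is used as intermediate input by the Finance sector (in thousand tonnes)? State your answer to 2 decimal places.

I − A =
  [   0.70    -0.15    -0.20]
  [  -0.25     0.85    -0.35]
  [  -0.10    -0.35     0.80]
Cofactors of I−A, C_ij = (−1)^(i+j)·(minor ij) (rows/columns in the sector order above):
  C_11 = (0.85)(0.80) − (-0.35)(-0.35) = 0.5575
  C_12 = −[(-0.25)(0.80) − (-0.35)(-0.10)] = 0.2350
  C_13 = (-0.25)(-0.35) − (0.85)(-0.10) = 0.1725
  C_21 = −[(-0.15)(0.80) − (-0.20)(-0.35)] = 0.1900
  C_22 = (0.70)(0.80) − (-0.20)(-0.10) = 0.5400
  C_23 = −[(0.70)(-0.35) − (-0.15)(-0.10)] = 0.2600
  C_31 = (-0.15)(-0.35) − (-0.20)(0.85) = 0.2225
  C_32 = −[(0.70)(-0.35) − (-0.20)(-0.25)] = 0.2950
  C_33 = (0.70)(0.85) − (-0.15)(-0.25) = 0.5575
det(I−A) = Σ_j (I−A)_1j·C_1j = (0.70)(0.5575) + (-0.15)(0.2350) + (-0.20)(0.1725) = 0.3205
adj(I−A) = Cᵀ =
  [ 0.5575   0.1900   0.2225]
  [ 0.2350   0.5400   0.2950]
  [ 0.1725   0.2600   0.5575]
(I − A)⁻¹ = adj(I−A) / det(I−A) ≈
  [   1.7395     0.5928     0.6942]
  [   0.7332     1.6849     0.9204]
  [   0.5382     0.8112     1.7395]
First solve x = (I − A)⁻¹ d = adj(I−A)·d / det(I−A); in particular x_1 = (0.5575·550 + 0.1900·150 + 0.2225·475) / 0.3205 = 440.8125 / 0.3205 ≈ 1375.3900.
Intermediate flow from 3 to 1: z_31 = a_31 · x_1 = 0.10 × 440.8125 / 0.3205 = 44.08125 / 0.3205 ≈ 137.54.

z_31 = 137.54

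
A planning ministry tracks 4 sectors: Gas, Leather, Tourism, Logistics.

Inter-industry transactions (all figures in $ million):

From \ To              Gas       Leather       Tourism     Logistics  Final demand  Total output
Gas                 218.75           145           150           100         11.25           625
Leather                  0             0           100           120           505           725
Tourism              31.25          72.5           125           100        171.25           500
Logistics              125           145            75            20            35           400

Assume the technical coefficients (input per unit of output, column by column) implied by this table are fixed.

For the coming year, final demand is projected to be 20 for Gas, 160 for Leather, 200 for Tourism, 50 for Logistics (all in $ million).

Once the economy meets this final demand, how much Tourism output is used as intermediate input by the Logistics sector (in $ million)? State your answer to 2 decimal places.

z_34 = 71.20

Technical coefficients a_ij = z_ij / X_j:
  a_11 = 218.75/625 = 0.35, a_21 = 0/625 = 0.00, a_31 = 31.25/625 = 0.05, a_41 = 125/625 = 0.20
  a_12 = 145/725 = 0.20, a_22 = 0/725 = 0.00, a_32 = 72.5/725 = 0.10, a_42 = 145/725 = 0.20
  a_13 = 150/500 = 0.30, a_23 = 100/500 = 0.20, a_33 = 125/500 = 0.25, a_43 = 75/500 = 0.15
  a_14 = 100/400 = 0.25, a_24 = 120/400 = 0.30, a_34 = 100/400 = 0.25, a_44 = 20/400 = 0.05
I − A =
  [   0.65    -0.20    -0.30    -0.25]
  [   0.00     1.00    -0.20    -0.30]
  [  -0.05    -0.10     0.75    -0.25]
  [  -0.20    -0.20    -0.15     0.95]
Compute the cofactors C_ij = (−1)^(i+j)·(3×3 minor ij) of I−A; the adjugate is their transpose:
adj(I−A) = Cᵀ =
  [ 0.596500   0.219750   0.361500   0.321500]
  [ 0.066750   0.370125   0.160750   0.176750]
  [ 0.100500   0.111250   0.516500   0.197500]
  [ 0.155500   0.141750   0.191500   0.457500]
det(I−A) = Σ_j (I−A)_1j·C_1j = (0.65)(0.596500) + (-0.20)(0.066750) + (-0.30)(0.100500) + (-0.25)(0.155500) = 0.30535
(I − A)⁻¹ = adj(I−A) / det(I−A) ≈
  [   1.9535     0.7197     1.1839     1.0529]
  [   0.2186     1.2121     0.5264     0.5788]
  [   0.3291     0.3643     1.6915     0.6468]
  [   0.5093     0.4642     0.6271     1.4983]
First solve x = (I − A)⁻¹ d = adj(I−A)·d / det(I−A); in particular x_4 = (0.155500·20 + 0.141750·160 + 0.191500·200 + 0.457500·50) / 0.30535 = 86.965 / 0.30535 ≈ 284.8043.
Intermediate flow from 3 to 4: z_34 = a_34 · x_4 = 0.25 × 86.965 / 0.30535 = 21.74125 / 0.30535 ≈ 71.20.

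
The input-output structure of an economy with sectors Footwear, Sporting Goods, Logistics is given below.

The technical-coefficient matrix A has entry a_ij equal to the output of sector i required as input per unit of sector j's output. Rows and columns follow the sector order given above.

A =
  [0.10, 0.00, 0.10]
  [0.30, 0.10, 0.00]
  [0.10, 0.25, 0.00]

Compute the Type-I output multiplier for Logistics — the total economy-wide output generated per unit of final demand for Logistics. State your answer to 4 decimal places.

m_3 = 1.1720

I − A =
  [   0.90     0.00    -0.10]
  [  -0.30     0.90     0.00]
  [  -0.10    -0.25     1.00]
Cofactors of I−A, C_ij = (−1)^(i+j)·(minor ij) (rows/columns in the sector order above):
  C_11 = (0.90)(1.00) − (0.00)(-0.25) = 0.9000
  C_12 = −[(-0.30)(1.00) − (0.00)(-0.10)] = 0.3000
  C_13 = (-0.30)(-0.25) − (0.90)(-0.10) = 0.1650
  C_21 = −[(0.00)(1.00) − (-0.10)(-0.25)] = 0.0250
  C_22 = (0.90)(1.00) − (-0.10)(-0.10) = 0.8900
  C_23 = −[(0.90)(-0.25) − (0.00)(-0.10)] = 0.2250
  C_31 = (0.00)(0.00) − (-0.10)(0.90) = 0.0900
  C_32 = −[(0.90)(0.00) − (-0.10)(-0.30)] = 0.0300
  C_33 = (0.90)(0.90) − (0.00)(-0.30) = 0.8100
det(I−A) = Σ_j (I−A)_1j·C_1j = (0.90)(0.9000) + (0.00)(0.3000) + (-0.10)(0.1650) = 0.7935
adj(I−A) = Cᵀ =
  [ 0.9000   0.0250   0.0900]
  [ 0.3000   0.8900   0.0300]
  [ 0.1650   0.2250   0.8100]
(I − A)⁻¹ = adj(I−A) / det(I−A) ≈
  [   1.13422     0.03151     0.11342]
  [   0.37807     1.12161     0.03781]
  [   0.20794     0.28355     1.02079]
The output multiplier for sector j is the column-j sum of the Leontief inverse (I − A)⁻¹ = adj(I−A) / det(I−A).
Column 3 of adj(I−A): (0.0900, 0.0300, 0.8100); det(I−A) = 0.7935.
m_3 = (0.0900 + 0.0300 + 0.8100) / 0.7935 = 0.93 / 0.7935 ≈ 1.1720.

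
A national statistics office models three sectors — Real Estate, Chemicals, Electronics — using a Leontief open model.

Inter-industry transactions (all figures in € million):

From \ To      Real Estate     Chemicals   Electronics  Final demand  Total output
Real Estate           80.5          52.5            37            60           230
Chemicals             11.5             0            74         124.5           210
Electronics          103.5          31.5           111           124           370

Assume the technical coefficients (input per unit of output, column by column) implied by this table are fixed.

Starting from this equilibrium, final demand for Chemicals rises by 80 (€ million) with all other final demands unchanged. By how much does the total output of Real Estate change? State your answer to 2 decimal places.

Technical coefficients a_ij = z_ij / X_j:
  a_11 = 80.5/230 = 0.35, a_21 = 11.5/230 = 0.05, a_31 = 103.5/230 = 0.45
  a_12 = 52.5/210 = 0.25, a_22 = 0/210 = 0.00, a_32 = 31.5/210 = 0.15
  a_13 = 37/370 = 0.10, a_23 = 74/370 = 0.20, a_33 = 111/370 = 0.30
I − A =
  [   0.65    -0.25    -0.10]
  [  -0.05     1.00    -0.20]
  [  -0.45    -0.15     0.70]
Cofactors of I−A, C_ij = (−1)^(i+j)·(minor ij) (rows/columns in the sector order above):
  C_11 = (1.00)(0.70) − (-0.20)(-0.15) = 0.6700
  C_12 = −[(-0.05)(0.70) − (-0.20)(-0.45)] = 0.1250
  C_13 = (-0.05)(-0.15) − (1.00)(-0.45) = 0.4575
  C_21 = −[(-0.25)(0.70) − (-0.10)(-0.15)] = 0.1900
  C_22 = (0.65)(0.70) − (-0.10)(-0.45) = 0.4100
  C_23 = −[(0.65)(-0.15) − (-0.25)(-0.45)] = 0.2100
  C_31 = (-0.25)(-0.20) − (-0.10)(1.00) = 0.1500
  C_32 = −[(0.65)(-0.20) − (-0.10)(-0.05)] = 0.1350
  C_33 = (0.65)(1.00) − (-0.25)(-0.05) = 0.6375
det(I−A) = Σ_j (I−A)_1j·C_1j = (0.65)(0.6700) + (-0.25)(0.1250) + (-0.10)(0.4575) = 0.3585
adj(I−A) = Cᵀ =
  [ 0.6700   0.1900   0.1500]
  [ 0.1250   0.4100   0.1350]
  [ 0.4575   0.2100   0.6375]
(I − A)⁻¹ = adj(I−A) / det(I−A) ≈
  [   1.8689     0.5300     0.4184]
  [   0.3487     1.1437     0.3766]
  [   1.2762     0.5858     1.7782]
Δx = (I − A)⁻¹ Δd with Δd having +80 in the Chemicals component and 0 elsewhere.
So Δx_1 = L_12 · (+80), where L_12 = adj(I−A)_12 / det(I−A) = 0.1900 / 0.3585.
Δx_1 = 0.1900 × (+80) / 0.3585 = 15.20 / 0.3585 ≈ 42.40.

Δx_1 = 42.40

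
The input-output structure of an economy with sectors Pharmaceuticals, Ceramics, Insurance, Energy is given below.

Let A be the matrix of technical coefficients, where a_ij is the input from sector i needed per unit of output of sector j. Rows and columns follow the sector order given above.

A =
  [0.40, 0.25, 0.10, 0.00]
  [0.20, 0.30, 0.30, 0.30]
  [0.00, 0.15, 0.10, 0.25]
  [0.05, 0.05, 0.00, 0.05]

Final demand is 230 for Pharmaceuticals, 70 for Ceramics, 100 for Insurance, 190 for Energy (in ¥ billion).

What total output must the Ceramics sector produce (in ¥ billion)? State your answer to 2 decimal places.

I − A =
  [   0.60    -0.25    -0.10     0.00]
  [  -0.20     0.70    -0.30    -0.30]
  [   0.00    -0.15     0.90    -0.25]
  [  -0.05    -0.05     0.00     0.95]
Compute the cofactors C_ij = (−1)^(i+j)·(3×3 minor ij) of I−A; the adjugate is their transpose:
adj(I−A) = Cᵀ =
  [ 0.538500   0.229250   0.136250   0.108250]
  [ 0.188250   0.511750   0.191500   0.212000]
  [ 0.042000   0.096125   0.338750   0.119500]
  [ 0.038250   0.039000   0.017250   0.303000]
det(I−A) = Σ_j (I−A)_1j·C_1j = (0.60)(0.538500) + (-0.25)(0.188250) + (-0.10)(0.042000) + (0.00)(0.038250) = 0.2718375
(I − A)⁻¹ = adj(I−A) / det(I−A) ≈
  [   1.9810     0.8433     0.5012     0.3982]
  [   0.6925     1.8826     0.7045     0.7799]
  [   0.1545     0.3536     1.2461     0.4396]
  [   0.1407     0.1435     0.0635     1.1146]
x = (I − A)⁻¹ d = adj(I−A)·d / det(I−A), with det(I−A) = 0.2718375:
  x_1 = (0.538500·230 + 0.229250·70 + 0.136250·100 + 0.108250·190) / 0.2718375 = 174.095 / 0.2718375 ≈ 640.44
  x_2 = (0.188250·230 + 0.511750·70 + 0.191500·100 + 0.212000·190) / 0.2718375 = 138.55 / 0.2718375 ≈ 509.68
  x_3 = (0.042000·230 + 0.096125·70 + 0.338750·100 + 0.119500·190) / 0.2718375 = 72.96875 / 0.2718375 ≈ 268.43
  x_4 = (0.038250·230 + 0.039000·70 + 0.017250·100 + 0.303000·190) / 0.2718375 = 70.8225 / 0.2718375 ≈ 260.53

x_2 = 509.68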